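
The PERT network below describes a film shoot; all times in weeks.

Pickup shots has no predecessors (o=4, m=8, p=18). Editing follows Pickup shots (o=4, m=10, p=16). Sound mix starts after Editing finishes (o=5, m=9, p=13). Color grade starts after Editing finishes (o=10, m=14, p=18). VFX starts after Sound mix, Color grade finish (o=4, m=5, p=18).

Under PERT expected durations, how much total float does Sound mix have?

5 weeks

te_Pickup shots = (4 + 4·8 + 18)/6 = 54/6 = 9
te_Editing = (4 + 4·10 + 16)/6 = 60/6 = 10
te_Sound mix = (5 + 4·9 + 13)/6 = 54/6 = 9
te_Color grade = (10 + 4·14 + 18)/6 = 84/6 = 14
te_VFX = (4 + 4·5 + 18)/6 = 42/6 = 7

Forward pass:
ES_Pickup shots = 0; EF_Pickup shots = 9
ES_Editing = 9; EF_Editing = 9+10 = 19
ES_Sound mix = 19; EF_Sound mix = 19+9 = 28
ES_Color grade = 19; EF_Color grade = 19+14 = 33
ES_VFX = max(EF_Sound mix=28, EF_Color grade=33) = 33; EF_VFX = 33+7 = 40
Expected project duration μ = 40 weeks. Critical path: Pickup shots → Editing → Color grade → VFX.

Backward pass:
LF_VFX = 40; LS_VFX = 40−7 = 33
LF_Color grade = LS_VFX = 33; LS_Color grade = 33−14 = 19
LF_Sound mix = LS_VFX = 33; LS_Sound mix = 33−9 = 24
LF_Editing = min(LS_Sound mix=24, LS_Color grade=19) = 19; LS_Editing = 19−10 = 9
LF_Pickup shots = LS_Editing = 9; LS_Pickup shots = 9−9 = 0
Slack_Sound mix = LS_Sound mix − ES_Sound mix = 24 − 19 = 5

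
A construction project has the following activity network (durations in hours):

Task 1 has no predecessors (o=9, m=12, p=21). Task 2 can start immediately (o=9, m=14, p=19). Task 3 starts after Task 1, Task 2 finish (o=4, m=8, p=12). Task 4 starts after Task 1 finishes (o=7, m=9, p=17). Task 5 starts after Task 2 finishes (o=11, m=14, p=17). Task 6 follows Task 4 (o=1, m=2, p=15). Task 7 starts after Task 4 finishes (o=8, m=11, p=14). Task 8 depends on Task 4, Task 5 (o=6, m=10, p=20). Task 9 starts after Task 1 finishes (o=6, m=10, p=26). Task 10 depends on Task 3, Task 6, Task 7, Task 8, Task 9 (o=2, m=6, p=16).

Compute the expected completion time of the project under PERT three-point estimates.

te_Task 1 = (9 + 4·12 + 21)/6 = 78/6 = 13
te_Task 2 = (9 + 4·14 + 19)/6 = 84/6 = 14
te_Task 3 = (4 + 4·8 + 12)/6 = 48/6 = 8
te_Task 4 = (7 + 4·9 + 17)/6 = 60/6 = 10
te_Task 5 = (11 + 4·14 + 17)/6 = 84/6 = 14
te_Task 6 = (1 + 4·2 + 15)/6 = 24/6 = 4
te_Task 7 = (8 + 4·11 + 14)/6 = 66/6 = 11
te_Task 8 = (6 + 4·10 + 20)/6 = 66/6 = 11
te_Task 9 = (6 + 4·10 + 26)/6 = 72/6 = 12
te_Task 10 = (2 + 4·6 + 16)/6 = 42/6 = 7

Forward pass:
ES_Task 1 = 0; EF_Task 1 = 13
ES_Task 2 = 0; EF_Task 2 = 14
ES_Task 3 = max(EF_Task 1=13, EF_Task 2=14) = 14; EF_Task 3 = 14+8 = 22
ES_Task 4 = 13; EF_Task 4 = 13+10 = 23
ES_Task 5 = 14; EF_Task 5 = 14+14 = 28
ES_Task 6 = 23; EF_Task 6 = 23+4 = 27
ES_Task 7 = 23; EF_Task 7 = 23+11 = 34
ES_Task 8 = max(EF_Task 4=23, EF_Task 5=28) = 28; EF_Task 8 = 28+11 = 39
ES_Task 9 = 13; EF_Task 9 = 13+12 = 25
ES_Task 10 = max(EF_Task 3=22, EF_Task 6=27, EF_Task 7=34, EF_Task 8=39, EF_Task 9=25) = 39; EF_Task 10 = 39+7 = 46
Expected project duration μ = 46 hours. Critical path: Task 2 → Task 5 → Task 8 → Task 10.

46 hours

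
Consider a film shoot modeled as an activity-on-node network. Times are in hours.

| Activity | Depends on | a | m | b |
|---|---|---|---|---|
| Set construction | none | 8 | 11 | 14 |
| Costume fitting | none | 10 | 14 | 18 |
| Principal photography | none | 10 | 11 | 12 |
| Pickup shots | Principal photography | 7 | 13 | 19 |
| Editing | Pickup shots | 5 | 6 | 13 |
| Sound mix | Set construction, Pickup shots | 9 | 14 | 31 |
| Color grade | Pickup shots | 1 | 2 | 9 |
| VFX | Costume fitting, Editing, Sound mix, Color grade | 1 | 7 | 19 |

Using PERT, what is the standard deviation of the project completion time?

te_Set construction = (8 + 4·11 + 14)/6 = 66/6 = 11; σ²_Set construction = ((14−8)/6)² = 1.000
te_Costume fitting = (10 + 4·14 + 18)/6 = 84/6 = 14; σ²_Costume fitting = ((18−10)/6)² = 1.778
te_Principal photography = (10 + 4·11 + 12)/6 = 66/6 = 11; σ²_Principal photography = ((12−10)/6)² = 0.111
te_Pickup shots = (7 + 4·13 + 19)/6 = 78/6 = 13; σ²_Pickup shots = ((19−7)/6)² = 4.000
te_Editing = (5 + 4·6 + 13)/6 = 42/6 = 7; σ²_Editing = ((13−5)/6)² = 1.778
te_Sound mix = (9 + 4·14 + 31)/6 = 96/6 = 16; σ²_Sound mix = ((31−9)/6)² = 13.444
te_Color grade = (1 + 4·2 + 9)/6 = 18/6 = 3; σ²_Color grade = ((9−1)/6)² = 1.778
te_VFX = (1 + 4·7 + 19)/6 = 48/6 = 8; σ²_VFX = ((19−1)/6)² = 9.000

Forward pass:
ES_Set construction = 0; EF_Set construction = 11
ES_Costume fitting = 0; EF_Costume fitting = 14
ES_Principal photography = 0; EF_Principal photography = 11
ES_Pickup shots = 11; EF_Pickup shots = 11+13 = 24
ES_Editing = 24; EF_Editing = 24+7 = 31
ES_Sound mix = max(EF_Set construction=11, EF_Pickup shots=24) = 24; EF_Sound mix = 24+16 = 40
ES_Color grade = 24; EF_Color grade = 24+3 = 27
ES_VFX = max(EF_Costume fitting=14, EF_Editing=31, EF_Sound mix=40, EF_Color grade=27) = 40; EF_VFX = 40+8 = 48
Expected project duration μ = 48 hours. Critical path: Principal photography → Pickup shots → Sound mix → VFX.

Variance along critical path = 0.111 + 4.000 + 13.444 + 9.000 = 26.556
σ = √26.556 = 5.153 hours

5.15 hours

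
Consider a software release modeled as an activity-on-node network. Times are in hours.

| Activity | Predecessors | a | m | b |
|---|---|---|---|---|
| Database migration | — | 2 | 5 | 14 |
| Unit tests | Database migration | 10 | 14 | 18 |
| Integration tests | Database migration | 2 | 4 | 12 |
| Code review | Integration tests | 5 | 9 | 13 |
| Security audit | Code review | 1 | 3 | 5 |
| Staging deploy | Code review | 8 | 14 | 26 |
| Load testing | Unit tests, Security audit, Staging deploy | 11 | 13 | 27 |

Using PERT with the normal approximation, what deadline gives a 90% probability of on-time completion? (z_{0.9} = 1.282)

te_Database migration = (2 + 4·5 + 14)/6 = 36/6 = 6; σ²_Database migration = ((14−2)/6)² = 4.000
te_Unit tests = (10 + 4·14 + 18)/6 = 84/6 = 14; σ²_Unit tests = ((18−10)/6)² = 1.778
te_Integration tests = (2 + 4·4 + 12)/6 = 30/6 = 5; σ²_Integration tests = ((12−2)/6)² = 2.778
te_Code review = (5 + 4·9 + 13)/6 = 54/6 = 9; σ²_Code review = ((13−5)/6)² = 1.778
te_Security audit = (1 + 4·3 + 5)/6 = 18/6 = 3; σ²_Security audit = ((5−1)/6)² = 0.444
te_Staging deploy = (8 + 4·14 + 26)/6 = 90/6 = 15; σ²_Staging deploy = ((26−8)/6)² = 9.000
te_Load testing = (11 + 4·13 + 27)/6 = 90/6 = 15; σ²_Load testing = ((27−11)/6)² = 7.111

Forward pass:
ES_Database migration = 0; EF_Database migration = 6
ES_Unit tests = 6; EF_Unit tests = 6+14 = 20
ES_Integration tests = 6; EF_Integration tests = 6+5 = 11
ES_Code review = 11; EF_Code review = 11+9 = 20
ES_Security audit = 20; EF_Security audit = 20+3 = 23
ES_Staging deploy = 20; EF_Staging deploy = 20+15 = 35
ES_Load testing = max(EF_Unit tests=20, EF_Security audit=23, EF_Staging deploy=35) = 35; EF_Load testing = 35+15 = 50
Expected project duration μ = 50 hours. Critical path: Database migration → Integration tests → Code review → Staging deploy → Load testing.

Variance along critical path = 4.000 + 2.778 + 1.778 + 9.000 + 7.111 = 24.667; σ = 4.967 hours.
D = μ + z·σ = 50 + 1.282·4.967 = 56.4 hours

56.4 hours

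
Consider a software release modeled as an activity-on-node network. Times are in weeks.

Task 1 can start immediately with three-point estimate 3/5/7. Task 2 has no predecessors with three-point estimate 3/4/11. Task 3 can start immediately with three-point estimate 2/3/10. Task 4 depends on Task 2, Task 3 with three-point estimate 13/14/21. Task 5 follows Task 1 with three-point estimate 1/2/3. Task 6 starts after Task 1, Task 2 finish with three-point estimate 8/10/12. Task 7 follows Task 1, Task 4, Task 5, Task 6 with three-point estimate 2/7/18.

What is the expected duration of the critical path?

te_Task 1 = (3 + 4·5 + 7)/6 = 30/6 = 5
te_Task 2 = (3 + 4·4 + 11)/6 = 30/6 = 5
te_Task 3 = (2 + 4·3 + 10)/6 = 24/6 = 4
te_Task 4 = (13 + 4·14 + 21)/6 = 90/6 = 15
te_Task 5 = (1 + 4·2 + 3)/6 = 12/6 = 2
te_Task 6 = (8 + 4·10 + 12)/6 = 60/6 = 10
te_Task 7 = (2 + 4·7 + 18)/6 = 48/6 = 8

Forward pass:
ES_Task 1 = 0; EF_Task 1 = 5
ES_Task 2 = 0; EF_Task 2 = 5
ES_Task 3 = 0; EF_Task 3 = 4
ES_Task 4 = max(EF_Task 2=5, EF_Task 3=4) = 5; EF_Task 4 = 5+15 = 20
ES_Task 5 = 5; EF_Task 5 = 5+2 = 7
ES_Task 6 = max(EF_Task 1=5, EF_Task 2=5) = 5; EF_Task 6 = 5+10 = 15
ES_Task 7 = max(EF_Task 1=5, EF_Task 4=20, EF_Task 5=7, EF_Task 6=15) = 20; EF_Task 7 = 20+8 = 28
Expected project duration μ = 28 weeks. Critical path: Task 2 → Task 4 → Task 7.

28 weeks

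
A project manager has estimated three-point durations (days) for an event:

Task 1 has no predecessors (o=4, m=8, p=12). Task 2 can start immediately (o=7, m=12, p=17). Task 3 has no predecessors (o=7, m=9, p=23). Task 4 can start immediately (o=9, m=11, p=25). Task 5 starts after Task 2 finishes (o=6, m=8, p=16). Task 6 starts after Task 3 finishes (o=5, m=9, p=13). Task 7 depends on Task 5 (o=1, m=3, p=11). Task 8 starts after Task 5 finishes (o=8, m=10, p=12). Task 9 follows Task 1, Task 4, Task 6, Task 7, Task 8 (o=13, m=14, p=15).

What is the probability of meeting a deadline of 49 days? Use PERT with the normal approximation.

te_Task 1 = (4 + 4·8 + 12)/6 = 48/6 = 8; σ²_Task 1 = ((12−4)/6)² = 1.778
te_Task 2 = (7 + 4·12 + 17)/6 = 72/6 = 12; σ²_Task 2 = ((17−7)/6)² = 2.778
te_Task 3 = (7 + 4·9 + 23)/6 = 66/6 = 11; σ²_Task 3 = ((23−7)/6)² = 7.111
te_Task 4 = (9 + 4·11 + 25)/6 = 78/6 = 13; σ²_Task 4 = ((25−9)/6)² = 7.111
te_Task 5 = (6 + 4·8 + 16)/6 = 54/6 = 9; σ²_Task 5 = ((16−6)/6)² = 2.778
te_Task 6 = (5 + 4·9 + 13)/6 = 54/6 = 9; σ²_Task 6 = ((13−5)/6)² = 1.778
te_Task 7 = (1 + 4·3 + 11)/6 = 24/6 = 4; σ²_Task 7 = ((11−1)/6)² = 2.778
te_Task 8 = (8 + 4·10 + 12)/6 = 60/6 = 10; σ²_Task 8 = ((12−8)/6)² = 0.444
te_Task 9 = (13 + 4·14 + 15)/6 = 84/6 = 14; σ²_Task 9 = ((15−13)/6)² = 0.111

Forward pass:
ES_Task 1 = 0; EF_Task 1 = 8
ES_Task 2 = 0; EF_Task 2 = 12
ES_Task 3 = 0; EF_Task 3 = 11
ES_Task 4 = 0; EF_Task 4 = 13
ES_Task 5 = 12; EF_Task 5 = 12+9 = 21
ES_Task 6 = 11; EF_Task 6 = 11+9 = 20
ES_Task 7 = 21; EF_Task 7 = 21+4 = 25
ES_Task 8 = 21; EF_Task 8 = 21+10 = 31
ES_Task 9 = max(EF_Task 1=8, EF_Task 4=13, EF_Task 6=20, EF_Task 7=25, EF_Task 8=31) = 31; EF_Task 9 = 31+14 = 45
Expected project duration μ = 45 days. Critical path: Task 2 → Task 5 → Task 8 → Task 9.

Variance along critical path = 2.778 + 2.778 + 0.444 + 0.111 = 6.111; σ = √6.111 = 2.472 days.
Z = (49 − 45) / 2.472 = 1.618
P(T ≤ 49) = Φ(1.618) ≈ 0.947

0.947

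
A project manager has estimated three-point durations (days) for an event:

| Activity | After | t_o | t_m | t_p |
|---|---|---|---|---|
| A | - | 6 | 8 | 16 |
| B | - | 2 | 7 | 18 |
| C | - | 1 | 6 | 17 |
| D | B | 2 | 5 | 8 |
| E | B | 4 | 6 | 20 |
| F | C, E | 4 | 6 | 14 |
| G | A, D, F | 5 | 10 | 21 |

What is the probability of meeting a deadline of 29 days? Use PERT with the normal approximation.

0.154

te_A = (6 + 4·8 + 16)/6 = 54/6 = 9; σ²_A = ((16−6)/6)² = 2.778
te_B = (2 + 4·7 + 18)/6 = 48/6 = 8; σ²_B = ((18−2)/6)² = 7.111
te_C = (1 + 4·6 + 17)/6 = 42/6 = 7; σ²_C = ((17−1)/6)² = 7.111
te_D = (2 + 4·5 + 8)/6 = 30/6 = 5; σ²_D = ((8−2)/6)² = 1.000
te_E = (4 + 4·6 + 20)/6 = 48/6 = 8; σ²_E = ((20−4)/6)² = 7.111
te_F = (4 + 4·6 + 14)/6 = 42/6 = 7; σ²_F = ((14−4)/6)² = 2.778
te_G = (5 + 4·10 + 21)/6 = 66/6 = 11; σ²_G = ((21−5)/6)² = 7.111

Forward pass:
ES_A = 0; EF_A = 9
ES_B = 0; EF_B = 8
ES_C = 0; EF_C = 7
ES_D = 8; EF_D = 8+5 = 13
ES_E = 8; EF_E = 8+8 = 16
ES_F = max(EF_C=7, EF_E=16) = 16; EF_F = 16+7 = 23
ES_G = max(EF_A=9, EF_D=13, EF_F=23) = 23; EF_G = 23+11 = 34
Expected project duration μ = 34 days. Critical path: B → E → F → G.

Variance along critical path = 7.111 + 7.111 + 2.778 + 7.111 = 24.111; σ = √24.111 = 4.910 days.
Z = (29 − 34) / 4.910 = -1.018
P(T ≤ 29) = Φ(-1.018) ≈ 0.154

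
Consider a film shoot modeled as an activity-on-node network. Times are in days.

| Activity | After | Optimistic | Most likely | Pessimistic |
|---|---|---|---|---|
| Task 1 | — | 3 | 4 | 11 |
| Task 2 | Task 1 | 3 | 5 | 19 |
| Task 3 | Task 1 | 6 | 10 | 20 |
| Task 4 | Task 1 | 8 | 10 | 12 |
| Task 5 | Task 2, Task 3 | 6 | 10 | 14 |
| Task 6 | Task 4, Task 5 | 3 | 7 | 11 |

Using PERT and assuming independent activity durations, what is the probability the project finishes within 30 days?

te_Task 1 = (3 + 4·4 + 11)/6 = 30/6 = 5; σ²_Task 1 = ((11−3)/6)² = 1.778
te_Task 2 = (3 + 4·5 + 19)/6 = 42/6 = 7; σ²_Task 2 = ((19−3)/6)² = 7.111
te_Task 3 = (6 + 4·10 + 20)/6 = 66/6 = 11; σ²_Task 3 = ((20−6)/6)² = 5.444
te_Task 4 = (8 + 4·10 + 12)/6 = 60/6 = 10; σ²_Task 4 = ((12−8)/6)² = 0.444
te_Task 5 = (6 + 4·10 + 14)/6 = 60/6 = 10; σ²_Task 5 = ((14−6)/6)² = 1.778
te_Task 6 = (3 + 4·7 + 11)/6 = 42/6 = 7; σ²_Task 6 = ((11−3)/6)² = 1.778

Forward pass:
ES_Task 1 = 0; EF_Task 1 = 5
ES_Task 2 = 5; EF_Task 2 = 5+7 = 12
ES_Task 3 = 5; EF_Task 3 = 5+11 = 16
ES_Task 4 = 5; EF_Task 4 = 5+10 = 15
ES_Task 5 = max(EF_Task 2=12, EF_Task 3=16) = 16; EF_Task 5 = 16+10 = 26
ES_Task 6 = max(EF_Task 4=15, EF_Task 5=26) = 26; EF_Task 6 = 26+7 = 33
Expected project duration μ = 33 days. Critical path: Task 1 → Task 3 → Task 5 → Task 6.

Variance along critical path = 1.778 + 5.444 + 1.778 + 1.778 = 10.778; σ = √10.778 = 3.283 days.
Z = (30 − 33) / 3.283 = -0.914
P(T ≤ 30) = Φ(-0.914) ≈ 0.180

0.180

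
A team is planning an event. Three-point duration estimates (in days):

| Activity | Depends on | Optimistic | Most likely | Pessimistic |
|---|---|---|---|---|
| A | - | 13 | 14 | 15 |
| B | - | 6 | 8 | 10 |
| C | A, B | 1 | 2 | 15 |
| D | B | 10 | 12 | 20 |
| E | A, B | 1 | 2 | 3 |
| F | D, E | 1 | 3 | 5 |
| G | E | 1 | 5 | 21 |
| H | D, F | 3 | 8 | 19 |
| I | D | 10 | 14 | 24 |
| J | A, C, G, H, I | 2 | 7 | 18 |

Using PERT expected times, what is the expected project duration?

44 days

te_A = (13 + 4·14 + 15)/6 = 84/6 = 14
te_B = (6 + 4·8 + 10)/6 = 48/6 = 8
te_C = (1 + 4·2 + 15)/6 = 24/6 = 4
te_D = (10 + 4·12 + 20)/6 = 78/6 = 13
te_E = (1 + 4·2 + 3)/6 = 12/6 = 2
te_F = (1 + 4·3 + 5)/6 = 18/6 = 3
te_G = (1 + 4·5 + 21)/6 = 42/6 = 7
te_H = (3 + 4·8 + 19)/6 = 54/6 = 9
te_I = (10 + 4·14 + 24)/6 = 90/6 = 15
te_J = (2 + 4·7 + 18)/6 = 48/6 = 8

Forward pass:
ES_A = 0; EF_A = 14
ES_B = 0; EF_B = 8
ES_C = max(EF_A=14, EF_B=8) = 14; EF_C = 14+4 = 18
ES_D = 8; EF_D = 8+13 = 21
ES_E = max(EF_A=14, EF_B=8) = 14; EF_E = 14+2 = 16
ES_F = max(EF_D=21, EF_E=16) = 21; EF_F = 21+3 = 24
ES_G = 16; EF_G = 16+7 = 23
ES_H = max(EF_D=21, EF_F=24) = 24; EF_H = 24+9 = 33
ES_I = 21; EF_I = 21+15 = 36
ES_J = max(EF_A=14, EF_C=18, EF_G=23, EF_H=33, EF_I=36) = 36; EF_J = 36+8 = 44
Expected project duration μ = 44 days. Critical path: B → D → I → J.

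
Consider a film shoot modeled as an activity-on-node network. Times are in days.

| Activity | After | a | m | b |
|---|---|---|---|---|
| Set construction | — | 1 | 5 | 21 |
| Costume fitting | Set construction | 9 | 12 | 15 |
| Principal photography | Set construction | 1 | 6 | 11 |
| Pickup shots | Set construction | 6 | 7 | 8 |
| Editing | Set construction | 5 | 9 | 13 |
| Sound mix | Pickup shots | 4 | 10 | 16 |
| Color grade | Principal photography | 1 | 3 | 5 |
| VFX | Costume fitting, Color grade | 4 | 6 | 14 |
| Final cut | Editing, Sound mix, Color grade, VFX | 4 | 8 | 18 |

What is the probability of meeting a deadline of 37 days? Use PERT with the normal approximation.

0.671

te_Set construction = (1 + 4·5 + 21)/6 = 42/6 = 7; σ²_Set construction = ((21−1)/6)² = 11.111
te_Costume fitting = (9 + 4·12 + 15)/6 = 72/6 = 12; σ²_Costume fitting = ((15−9)/6)² = 1.000
te_Principal photography = (1 + 4·6 + 11)/6 = 36/6 = 6; σ²_Principal photography = ((11−1)/6)² = 2.778
te_Pickup shots = (6 + 4·7 + 8)/6 = 42/6 = 7; σ²_Pickup shots = ((8−6)/6)² = 0.111
te_Editing = (5 + 4·9 + 13)/6 = 54/6 = 9; σ²_Editing = ((13−5)/6)² = 1.778
te_Sound mix = (4 + 4·10 + 16)/6 = 60/6 = 10; σ²_Sound mix = ((16−4)/6)² = 4.000
te_Color grade = (1 + 4·3 + 5)/6 = 18/6 = 3; σ²_Color grade = ((5−1)/6)² = 0.444
te_VFX = (4 + 4·6 + 14)/6 = 42/6 = 7; σ²_VFX = ((14−4)/6)² = 2.778
te_Final cut = (4 + 4·8 + 18)/6 = 54/6 = 9; σ²_Final cut = ((18−4)/6)² = 5.444

Forward pass:
ES_Set construction = 0; EF_Set construction = 7
ES_Costume fitting = 7; EF_Costume fitting = 7+12 = 19
ES_Principal photography = 7; EF_Principal photography = 7+6 = 13
ES_Pickup shots = 7; EF_Pickup shots = 7+7 = 14
ES_Editing = 7; EF_Editing = 7+9 = 16
ES_Sound mix = 14; EF_Sound mix = 14+10 = 24
ES_Color grade = 13; EF_Color grade = 13+3 = 16
ES_VFX = max(EF_Costume fitting=19, EF_Color grade=16) = 19; EF_VFX = 19+7 = 26
ES_Final cut = max(EF_Editing=16, EF_Sound mix=24, EF_Color grade=16, EF_VFX=26) = 26; EF_Final cut = 26+9 = 35
Expected project duration μ = 35 days. Critical path: Set construction → Costume fitting → VFX → Final cut.

Variance along critical path = 11.111 + 1.000 + 2.778 + 5.444 = 20.333; σ = √20.333 = 4.509 days.
Z = (37 − 35) / 4.509 = 0.444
P(T ≤ 37) = Φ(0.444) ≈ 0.671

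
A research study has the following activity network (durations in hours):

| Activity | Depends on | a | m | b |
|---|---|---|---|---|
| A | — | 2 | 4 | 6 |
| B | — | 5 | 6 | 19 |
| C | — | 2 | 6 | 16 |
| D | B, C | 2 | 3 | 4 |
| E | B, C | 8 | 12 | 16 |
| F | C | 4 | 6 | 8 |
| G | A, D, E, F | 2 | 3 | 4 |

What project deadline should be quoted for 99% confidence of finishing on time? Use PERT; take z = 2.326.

29.3 hours

te_A = (2 + 4·4 + 6)/6 = 24/6 = 4; σ²_A = ((6−2)/6)² = 0.444
te_B = (5 + 4·6 + 19)/6 = 48/6 = 8; σ²_B = ((19−5)/6)² = 5.444
te_C = (2 + 4·6 + 16)/6 = 42/6 = 7; σ²_C = ((16−2)/6)² = 5.444
te_D = (2 + 4·3 + 4)/6 = 18/6 = 3; σ²_D = ((4−2)/6)² = 0.111
te_E = (8 + 4·12 + 16)/6 = 72/6 = 12; σ²_E = ((16−8)/6)² = 1.778
te_F = (4 + 4·6 + 8)/6 = 36/6 = 6; σ²_F = ((8−4)/6)² = 0.444
te_G = (2 + 4·3 + 4)/6 = 18/6 = 3; σ²_G = ((4−2)/6)² = 0.111

Forward pass:
ES_A = 0; EF_A = 4
ES_B = 0; EF_B = 8
ES_C = 0; EF_C = 7
ES_D = max(EF_B=8, EF_C=7) = 8; EF_D = 8+3 = 11
ES_E = max(EF_B=8, EF_C=7) = 8; EF_E = 8+12 = 20
ES_F = 7; EF_F = 7+6 = 13
ES_G = max(EF_A=4, EF_D=11, EF_E=20, EF_F=13) = 20; EF_G = 20+3 = 23
Expected project duration μ = 23 hours. Critical path: B → E → G.

Variance along critical path = 5.444 + 1.778 + 0.111 = 7.333; σ = 2.708 hours.
D = μ + z·σ = 23 + 2.326·2.708 = 29.3 hours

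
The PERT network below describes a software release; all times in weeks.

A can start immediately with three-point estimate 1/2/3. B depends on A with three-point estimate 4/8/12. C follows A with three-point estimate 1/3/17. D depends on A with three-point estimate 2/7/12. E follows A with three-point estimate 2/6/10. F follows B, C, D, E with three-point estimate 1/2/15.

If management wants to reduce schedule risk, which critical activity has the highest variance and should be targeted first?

te_A = (1 + 4·2 + 3)/6 = 12/6 = 2; σ²_A = ((3−1)/6)² = 0.111
te_B = (4 + 4·8 + 12)/6 = 48/6 = 8; σ²_B = ((12−4)/6)² = 1.778
te_C = (1 + 4·3 + 17)/6 = 30/6 = 5; σ²_C = ((17−1)/6)² = 7.111
te_D = (2 + 4·7 + 12)/6 = 42/6 = 7; σ²_D = ((12−2)/6)² = 2.778
te_E = (2 + 4·6 + 10)/6 = 36/6 = 6; σ²_E = ((10−2)/6)² = 1.778
te_F = (1 + 4·2 + 15)/6 = 24/6 = 4; σ²_F = ((15−1)/6)² = 5.444

Forward pass:
ES_A = 0; EF_A = 2
ES_B = 2; EF_B = 2+8 = 10
ES_C = 2; EF_C = 2+5 = 7
ES_D = 2; EF_D = 2+7 = 9
ES_E = 2; EF_E = 2+6 = 8
ES_F = max(EF_B=10, EF_C=7, EF_D=9, EF_E=8) = 10; EF_F = 10+4 = 14
Expected project duration μ = 14 weeks. Critical path: A → B → F.

Variances on critical path: σ²_A=0.111, σ²_B=1.778, σ²_F=5.444.
Largest is σ²_F = 5.444.

F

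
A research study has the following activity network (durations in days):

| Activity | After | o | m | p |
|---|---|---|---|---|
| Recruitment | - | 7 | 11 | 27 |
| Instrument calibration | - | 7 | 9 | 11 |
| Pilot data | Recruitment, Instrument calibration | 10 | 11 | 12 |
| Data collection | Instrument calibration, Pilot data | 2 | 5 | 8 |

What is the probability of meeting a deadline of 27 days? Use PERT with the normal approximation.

0.284

te_Recruitment = (7 + 4·11 + 27)/6 = 78/6 = 13; σ²_Recruitment = ((27−7)/6)² = 11.111
te_Instrument calibration = (7 + 4·9 + 11)/6 = 54/6 = 9; σ²_Instrument calibration = ((11−7)/6)² = 0.444
te_Pilot data = (10 + 4·11 + 12)/6 = 66/6 = 11; σ²_Pilot data = ((12−10)/6)² = 0.111
te_Data collection = (2 + 4·5 + 8)/6 = 30/6 = 5; σ²_Data collection = ((8−2)/6)² = 1.000

Forward pass:
ES_Recruitment = 0; EF_Recruitment = 13
ES_Instrument calibration = 0; EF_Instrument calibration = 9
ES_Pilot data = max(EF_Recruitment=13, EF_Instrument calibration=9) = 13; EF_Pilot data = 13+11 = 24
ES_Data collection = max(EF_Instrument calibration=9, EF_Pilot data=24) = 24; EF_Data collection = 24+5 = 29
Expected project duration μ = 29 days. Critical path: Recruitment → Pilot data → Data collection.

Variance along critical path = 11.111 + 0.111 + 1.000 = 12.222; σ = √12.222 = 3.496 days.
Z = (27 − 29) / 3.496 = -0.572
P(T ≤ 27) = Φ(-0.572) ≈ 0.284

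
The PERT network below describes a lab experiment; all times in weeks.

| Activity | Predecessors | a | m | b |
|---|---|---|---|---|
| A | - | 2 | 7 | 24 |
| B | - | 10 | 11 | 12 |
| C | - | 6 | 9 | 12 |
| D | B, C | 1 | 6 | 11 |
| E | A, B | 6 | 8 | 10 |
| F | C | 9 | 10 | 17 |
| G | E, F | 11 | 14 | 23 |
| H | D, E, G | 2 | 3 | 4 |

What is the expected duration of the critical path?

te_A = (2 + 4·7 + 24)/6 = 54/6 = 9
te_B = (10 + 4·11 + 12)/6 = 66/6 = 11
te_C = (6 + 4·9 + 12)/6 = 54/6 = 9
te_D = (1 + 4·6 + 11)/6 = 36/6 = 6
te_E = (6 + 4·8 + 10)/6 = 48/6 = 8
te_F = (9 + 4·10 + 17)/6 = 66/6 = 11
te_G = (11 + 4·14 + 23)/6 = 90/6 = 15
te_H = (2 + 4·3 + 4)/6 = 18/6 = 3

Forward pass:
ES_A = 0; EF_A = 9
ES_B = 0; EF_B = 11
ES_C = 0; EF_C = 9
ES_D = max(EF_B=11, EF_C=9) = 11; EF_D = 11+6 = 17
ES_E = max(EF_A=9, EF_B=11) = 11; EF_E = 11+8 = 19
ES_F = 9; EF_F = 9+11 = 20
ES_G = max(EF_E=19, EF_F=20) = 20; EF_G = 20+15 = 35
ES_H = max(EF_D=17, EF_E=19, EF_G=35) = 35; EF_H = 35+3 = 38
Expected project duration μ = 38 weeks. Critical path: C → F → G → H.

38 weeks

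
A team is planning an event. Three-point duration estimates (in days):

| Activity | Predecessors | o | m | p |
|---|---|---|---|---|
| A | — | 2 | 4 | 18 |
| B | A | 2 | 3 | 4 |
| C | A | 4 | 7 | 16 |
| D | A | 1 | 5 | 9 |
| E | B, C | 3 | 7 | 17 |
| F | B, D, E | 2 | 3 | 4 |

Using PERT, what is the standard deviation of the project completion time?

te_A = (2 + 4·4 + 18)/6 = 36/6 = 6; σ²_A = ((18−2)/6)² = 7.111
te_B = (2 + 4·3 + 4)/6 = 18/6 = 3; σ²_B = ((4−2)/6)² = 0.111
te_C = (4 + 4·7 + 16)/6 = 48/6 = 8; σ²_C = ((16−4)/6)² = 4.000
te_D = (1 + 4·5 + 9)/6 = 30/6 = 5; σ²_D = ((9−1)/6)² = 1.778
te_E = (3 + 4·7 + 17)/6 = 48/6 = 8; σ²_E = ((17−3)/6)² = 5.444
te_F = (2 + 4·3 + 4)/6 = 18/6 = 3; σ²_F = ((4−2)/6)² = 0.111

Forward pass:
ES_A = 0; EF_A = 6
ES_B = 6; EF_B = 6+3 = 9
ES_C = 6; EF_C = 6+8 = 14
ES_D = 6; EF_D = 6+5 = 11
ES_E = max(EF_B=9, EF_C=14) = 14; EF_E = 14+8 = 22
ES_F = max(EF_B=9, EF_D=11, EF_E=22) = 22; EF_F = 22+3 = 25
Expected project duration μ = 25 days. Critical path: A → C → E → F.

Variance along critical path = 7.111 + 4.000 + 5.444 + 0.111 = 16.667
σ = √16.667 = 4.082 days

4.08 days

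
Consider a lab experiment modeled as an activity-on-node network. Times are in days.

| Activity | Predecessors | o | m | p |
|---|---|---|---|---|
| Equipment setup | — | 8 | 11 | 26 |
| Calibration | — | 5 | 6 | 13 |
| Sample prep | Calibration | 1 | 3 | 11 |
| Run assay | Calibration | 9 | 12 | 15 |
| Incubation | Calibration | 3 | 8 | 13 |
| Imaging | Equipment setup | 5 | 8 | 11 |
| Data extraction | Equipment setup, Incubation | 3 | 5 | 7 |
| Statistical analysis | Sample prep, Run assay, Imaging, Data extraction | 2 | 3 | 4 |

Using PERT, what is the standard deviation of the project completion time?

te_Equipment setup = (8 + 4·11 + 26)/6 = 78/6 = 13; σ²_Equipment setup = ((26−8)/6)² = 9.000
te_Calibration = (5 + 4·6 + 13)/6 = 42/6 = 7; σ²_Calibration = ((13−5)/6)² = 1.778
te_Sample prep = (1 + 4·3 + 11)/6 = 24/6 = 4; σ²_Sample prep = ((11−1)/6)² = 2.778
te_Run assay = (9 + 4·12 + 15)/6 = 72/6 = 12; σ²_Run assay = ((15−9)/6)² = 1.000
te_Incubation = (3 + 4·8 + 13)/6 = 48/6 = 8; σ²_Incubation = ((13−3)/6)² = 2.778
te_Imaging = (5 + 4·8 + 11)/6 = 48/6 = 8; σ²_Imaging = ((11−5)/6)² = 1.000
te_Data extraction = (3 + 4·5 + 7)/6 = 30/6 = 5; σ²_Data extraction = ((7−3)/6)² = 0.444
te_Statistical analysis = (2 + 4·3 + 4)/6 = 18/6 = 3; σ²_Statistical analysis = ((4−2)/6)² = 0.111

Forward pass:
ES_Equipment setup = 0; EF_Equipment setup = 13
ES_Calibration = 0; EF_Calibration = 7
ES_Sample prep = 7; EF_Sample prep = 7+4 = 11
ES_Run assay = 7; EF_Run assay = 7+12 = 19
ES_Incubation = 7; EF_Incubation = 7+8 = 15
ES_Imaging = 13; EF_Imaging = 13+8 = 21
ES_Data extraction = max(EF_Equipment setup=13, EF_Incubation=15) = 15; EF_Data extraction = 15+5 = 20
ES_Statistical analysis = max(EF_Sample prep=11, EF_Run assay=19, EF_Imaging=21, EF_Data extraction=20) = 21; EF_Statistical analysis = 21+3 = 24
Expected project duration μ = 24 days. Critical path: Equipment setup → Imaging → Statistical analysis.

Variance along critical path = 9.000 + 1.000 + 0.111 = 10.111
σ = √10.111 = 3.180 days

3.18 days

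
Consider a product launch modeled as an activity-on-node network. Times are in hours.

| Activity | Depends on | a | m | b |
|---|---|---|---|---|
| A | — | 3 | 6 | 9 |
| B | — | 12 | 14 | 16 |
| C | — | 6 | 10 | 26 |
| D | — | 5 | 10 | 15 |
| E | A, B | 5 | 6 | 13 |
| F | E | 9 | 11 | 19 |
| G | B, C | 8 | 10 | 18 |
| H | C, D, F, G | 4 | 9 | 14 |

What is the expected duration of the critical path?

te_A = (3 + 4·6 + 9)/6 = 36/6 = 6
te_B = (12 + 4·14 + 16)/6 = 84/6 = 14
te_C = (6 + 4·10 + 26)/6 = 72/6 = 12
te_D = (5 + 4·10 + 15)/6 = 60/6 = 10
te_E = (5 + 4·6 + 13)/6 = 42/6 = 7
te_F = (9 + 4·11 + 19)/6 = 72/6 = 12
te_G = (8 + 4·10 + 18)/6 = 66/6 = 11
te_H = (4 + 4·9 + 14)/6 = 54/6 = 9

Forward pass:
ES_A = 0; EF_A = 6
ES_B = 0; EF_B = 14
ES_C = 0; EF_C = 12
ES_D = 0; EF_D = 10
ES_E = max(EF_A=6, EF_B=14) = 14; EF_E = 14+7 = 21
ES_F = 21; EF_F = 21+12 = 33
ES_G = max(EF_B=14, EF_C=12) = 14; EF_G = 14+11 = 25
ES_H = max(EF_C=12, EF_D=10, EF_F=33, EF_G=25) = 33; EF_H = 33+9 = 42
Expected project duration μ = 42 hours. Critical path: B → E → F → H.

42 hours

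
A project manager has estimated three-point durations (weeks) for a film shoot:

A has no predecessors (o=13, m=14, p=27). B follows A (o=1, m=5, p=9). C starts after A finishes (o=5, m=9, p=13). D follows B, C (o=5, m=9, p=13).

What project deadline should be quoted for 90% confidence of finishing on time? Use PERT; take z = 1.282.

37.8 weeks

te_A = (13 + 4·14 + 27)/6 = 96/6 = 16; σ²_A = ((27−13)/6)² = 5.444
te_B = (1 + 4·5 + 9)/6 = 30/6 = 5; σ²_B = ((9−1)/6)² = 1.778
te_C = (5 + 4·9 + 13)/6 = 54/6 = 9; σ²_C = ((13−5)/6)² = 1.778
te_D = (5 + 4·9 + 13)/6 = 54/6 = 9; σ²_D = ((13−5)/6)² = 1.778

Forward pass:
ES_A = 0; EF_A = 16
ES_B = 16; EF_B = 16+5 = 21
ES_C = 16; EF_C = 16+9 = 25
ES_D = max(EF_B=21, EF_C=25) = 25; EF_D = 25+9 = 34
Expected project duration μ = 34 weeks. Critical path: A → C → D.

Variance along critical path = 5.444 + 1.778 + 1.778 = 9.000; σ = 3.000 weeks.
D = μ + z·σ = 34 + 1.282·3.000 = 37.8 weeks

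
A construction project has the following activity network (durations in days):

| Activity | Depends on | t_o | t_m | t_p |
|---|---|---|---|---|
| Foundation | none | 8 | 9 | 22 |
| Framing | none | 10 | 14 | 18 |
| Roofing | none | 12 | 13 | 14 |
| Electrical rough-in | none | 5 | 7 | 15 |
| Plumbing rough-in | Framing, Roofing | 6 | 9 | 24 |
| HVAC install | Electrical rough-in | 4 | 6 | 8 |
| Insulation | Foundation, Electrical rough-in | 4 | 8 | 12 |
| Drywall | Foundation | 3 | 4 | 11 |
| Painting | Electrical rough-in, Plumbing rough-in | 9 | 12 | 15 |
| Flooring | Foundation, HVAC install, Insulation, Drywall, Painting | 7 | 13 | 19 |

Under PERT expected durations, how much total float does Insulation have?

te_Foundation = (8 + 4·9 + 22)/6 = 66/6 = 11
te_Framing = (10 + 4·14 + 18)/6 = 84/6 = 14
te_Roofing = (12 + 4·13 + 14)/6 = 78/6 = 13
te_Electrical rough-in = (5 + 4·7 + 15)/6 = 48/6 = 8
te_Plumbing rough-in = (6 + 4·9 + 24)/6 = 66/6 = 11
te_HVAC install = (4 + 4·6 + 8)/6 = 36/6 = 6
te_Insulation = (4 + 4·8 + 12)/6 = 48/6 = 8
te_Drywall = (3 + 4·4 + 11)/6 = 30/6 = 5
te_Painting = (9 + 4·12 + 15)/6 = 72/6 = 12
te_Flooring = (7 + 4·13 + 19)/6 = 78/6 = 13

Forward pass:
ES_Foundation = 0; EF_Foundation = 11
ES_Framing = 0; EF_Framing = 14
ES_Roofing = 0; EF_Roofing = 13
ES_Electrical rough-in = 0; EF_Electrical rough-in = 8
ES_Plumbing rough-in = max(EF_Framing=14, EF_Roofing=13) = 14; EF_Plumbing rough-in = 14+11 = 25
ES_HVAC install = 8; EF_HVAC install = 8+6 = 14
ES_Insulation = max(EF_Foundation=11, EF_Electrical rough-in=8) = 11; EF_Insulation = 11+8 = 19
ES_Drywall = 11; EF_Drywall = 11+5 = 16
ES_Painting = max(EF_Electrical rough-in=8, EF_Plumbing rough-in=25) = 25; EF_Painting = 25+12 = 37
ES_Flooring = max(EF_Foundation=11, EF_HVAC install=14, EF_Insulation=19, EF_Drywall=16, EF_Painting=37) = 37; EF_Flooring = 37+13 = 50
Expected project duration μ = 50 days. Critical path: Framing → Plumbing rough-in → Painting → Flooring.

Backward pass:
LF_Flooring = 50; LS_Flooring = 50−13 = 37
LF_Painting = LS_Flooring = 37; LS_Painting = 37−12 = 25
LF_Drywall = LS_Flooring = 37; LS_Drywall = 37−5 = 32
LF_Insulation = LS_Flooring = 37; LS_Insulation = 37−8 = 29
LF_HVAC install = LS_Flooring = 37; LS_HVAC install = 37−6 = 31
LF_Plumbing rough-in = LS_Painting = 25; LS_Plumbing rough-in = 25−11 = 14
LF_Electrical rough-in = min(LS_HVAC install=31, LS_Insulation=29, LS_Painting=25) = 25; LS_Electrical rough-in = 25−8 = 17
LF_Roofing = LS_Plumbing rough-in = 14; LS_Roofing = 14−13 = 1
LF_Framing = LS_Plumbing rough-in = 14; LS_Framing = 14−14 = 0
LF_Foundation = min(LS_Insulation=29, LS_Drywall=32, LS_Flooring=37) = 29; LS_Foundation = 29−11 = 18
Slack_Insulation = LS_Insulation − ES_Insulation = 29 − 11 = 18

18 days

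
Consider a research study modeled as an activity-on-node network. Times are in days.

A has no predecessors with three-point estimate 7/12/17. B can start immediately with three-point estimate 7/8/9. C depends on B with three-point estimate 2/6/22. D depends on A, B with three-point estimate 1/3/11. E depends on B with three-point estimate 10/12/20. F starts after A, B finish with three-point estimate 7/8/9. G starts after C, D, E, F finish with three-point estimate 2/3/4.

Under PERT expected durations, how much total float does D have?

te_A = (7 + 4·12 + 17)/6 = 72/6 = 12
te_B = (7 + 4·8 + 9)/6 = 48/6 = 8
te_C = (2 + 4·6 + 22)/6 = 48/6 = 8
te_D = (1 + 4·3 + 11)/6 = 24/6 = 4
te_E = (10 + 4·12 + 20)/6 = 78/6 = 13
te_F = (7 + 4·8 + 9)/6 = 48/6 = 8
te_G = (2 + 4·3 + 4)/6 = 18/6 = 3

Forward pass:
ES_A = 0; EF_A = 12
ES_B = 0; EF_B = 8
ES_C = 8; EF_C = 8+8 = 16
ES_D = max(EF_A=12, EF_B=8) = 12; EF_D = 12+4 = 16
ES_E = 8; EF_E = 8+13 = 21
ES_F = max(EF_A=12, EF_B=8) = 12; EF_F = 12+8 = 20
ES_G = max(EF_C=16, EF_D=16, EF_E=21, EF_F=20) = 21; EF_G = 21+3 = 24
Expected project duration μ = 24 days. Critical path: B → E → G.

Backward pass:
LF_G = 24; LS_G = 24−3 = 21
LF_F = LS_G = 21; LS_F = 21−8 = 13
LF_E = LS_G = 21; LS_E = 21−13 = 8
LF_D = LS_G = 21; LS_D = 21−4 = 17
LF_C = LS_G = 21; LS_C = 21−8 = 13
LF_B = min(LS_C=13, LS_D=17, LS_E=8, LS_F=13) = 8; LS_B = 8−8 = 0
LF_A = min(LS_D=17, LS_F=13) = 13; LS_A = 13−12 = 1
Slack_D = LS_D − ES_D = 17 − 12 = 5

5 days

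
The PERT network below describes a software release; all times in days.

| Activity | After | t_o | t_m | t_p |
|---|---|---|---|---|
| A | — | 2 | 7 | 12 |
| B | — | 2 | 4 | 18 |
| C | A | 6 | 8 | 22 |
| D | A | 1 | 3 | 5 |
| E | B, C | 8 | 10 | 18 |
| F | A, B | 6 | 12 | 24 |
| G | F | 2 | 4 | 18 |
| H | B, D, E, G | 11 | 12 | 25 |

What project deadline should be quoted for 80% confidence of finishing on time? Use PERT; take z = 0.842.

te_A = (2 + 4·7 + 12)/6 = 42/6 = 7; σ²_A = ((12−2)/6)² = 2.778
te_B = (2 + 4·4 + 18)/6 = 36/6 = 6; σ²_B = ((18−2)/6)² = 7.111
te_C = (6 + 4·8 + 22)/6 = 60/6 = 10; σ²_C = ((22−6)/6)² = 7.111
te_D = (1 + 4·3 + 5)/6 = 18/6 = 3; σ²_D = ((5−1)/6)² = 0.444
te_E = (8 + 4·10 + 18)/6 = 66/6 = 11; σ²_E = ((18−8)/6)² = 2.778
te_F = (6 + 4·12 + 24)/6 = 78/6 = 13; σ²_F = ((24−6)/6)² = 9.000
te_G = (2 + 4·4 + 18)/6 = 36/6 = 6; σ²_G = ((18−2)/6)² = 7.111
te_H = (11 + 4·12 + 25)/6 = 84/6 = 14; σ²_H = ((25−11)/6)² = 5.444

Forward pass:
ES_A = 0; EF_A = 7
ES_B = 0; EF_B = 6
ES_C = 7; EF_C = 7+10 = 17
ES_D = 7; EF_D = 7+3 = 10
ES_E = max(EF_B=6, EF_C=17) = 17; EF_E = 17+11 = 28
ES_F = max(EF_A=7, EF_B=6) = 7; EF_F = 7+13 = 20
ES_G = 20; EF_G = 20+6 = 26
ES_H = max(EF_B=6, EF_D=10, EF_E=28, EF_G=26) = 28; EF_H = 28+14 = 42
Expected project duration μ = 42 days. Critical path: A → C → E → H.

Variance along critical path = 2.778 + 7.111 + 2.778 + 5.444 = 18.111; σ = 4.256 days.
D = μ + z·σ = 42 + 0.842·4.256 = 45.6 days

45.6 days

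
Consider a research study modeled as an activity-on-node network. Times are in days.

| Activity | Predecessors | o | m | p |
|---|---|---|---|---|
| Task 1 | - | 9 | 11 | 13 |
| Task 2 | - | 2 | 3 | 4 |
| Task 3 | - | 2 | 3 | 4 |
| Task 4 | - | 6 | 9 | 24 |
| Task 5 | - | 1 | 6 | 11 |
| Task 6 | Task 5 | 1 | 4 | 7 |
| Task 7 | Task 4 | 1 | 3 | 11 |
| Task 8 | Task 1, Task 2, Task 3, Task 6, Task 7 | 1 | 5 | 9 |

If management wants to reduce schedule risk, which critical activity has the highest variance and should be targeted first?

Task 4

te_Task 1 = (9 + 4·11 + 13)/6 = 66/6 = 11; σ²_Task 1 = ((13−9)/6)² = 0.444
te_Task 2 = (2 + 4·3 + 4)/6 = 18/6 = 3; σ²_Task 2 = ((4−2)/6)² = 0.111
te_Task 3 = (2 + 4·3 + 4)/6 = 18/6 = 3; σ²_Task 3 = ((4−2)/6)² = 0.111
te_Task 4 = (6 + 4·9 + 24)/6 = 66/6 = 11; σ²_Task 4 = ((24−6)/6)² = 9.000
te_Task 5 = (1 + 4·6 + 11)/6 = 36/6 = 6; σ²_Task 5 = ((11−1)/6)² = 2.778
te_Task 6 = (1 + 4·4 + 7)/6 = 24/6 = 4; σ²_Task 6 = ((7−1)/6)² = 1.000
te_Task 7 = (1 + 4·3 + 11)/6 = 24/6 = 4; σ²_Task 7 = ((11−1)/6)² = 2.778
te_Task 8 = (1 + 4·5 + 9)/6 = 30/6 = 5; σ²_Task 8 = ((9−1)/6)² = 1.778

Forward pass:
ES_Task 1 = 0; EF_Task 1 = 11
ES_Task 2 = 0; EF_Task 2 = 3
ES_Task 3 = 0; EF_Task 3 = 3
ES_Task 4 = 0; EF_Task 4 = 11
ES_Task 5 = 0; EF_Task 5 = 6
ES_Task 6 = 6; EF_Task 6 = 6+4 = 10
ES_Task 7 = 11; EF_Task 7 = 11+4 = 15
ES_Task 8 = max(EF_Task 1=11, EF_Task 2=3, EF_Task 3=3, EF_Task 6=10, EF_Task 7=15) = 15; EF_Task 8 = 15+5 = 20
Expected project duration μ = 20 days. Critical path: Task 4 → Task 7 → Task 8.

Variances on critical path: σ²_Task 4=9.000, σ²_Task 7=2.778, σ²_Task 8=1.778.
Largest is σ²_Task 4 = 9.000.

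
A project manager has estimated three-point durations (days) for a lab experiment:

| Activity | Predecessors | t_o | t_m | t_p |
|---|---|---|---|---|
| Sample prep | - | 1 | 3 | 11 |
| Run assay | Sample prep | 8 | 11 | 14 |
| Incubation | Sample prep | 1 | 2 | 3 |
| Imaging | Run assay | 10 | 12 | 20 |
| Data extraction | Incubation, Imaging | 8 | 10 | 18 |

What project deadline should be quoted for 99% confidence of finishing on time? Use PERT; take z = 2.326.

46.1 days

te_Sample prep = (1 + 4·3 + 11)/6 = 24/6 = 4; σ²_Sample prep = ((11−1)/6)² = 2.778
te_Run assay = (8 + 4·11 + 14)/6 = 66/6 = 11; σ²_Run assay = ((14−8)/6)² = 1.000
te_Incubation = (1 + 4·2 + 3)/6 = 12/6 = 2; σ²_Incubation = ((3−1)/6)² = 0.111
te_Imaging = (10 + 4·12 + 20)/6 = 78/6 = 13; σ²_Imaging = ((20−10)/6)² = 2.778
te_Data extraction = (8 + 4·10 + 18)/6 = 66/6 = 11; σ²_Data extraction = ((18−8)/6)² = 2.778

Forward pass:
ES_Sample prep = 0; EF_Sample prep = 4
ES_Run assay = 4; EF_Run assay = 4+11 = 15
ES_Incubation = 4; EF_Incubation = 4+2 = 6
ES_Imaging = 15; EF_Imaging = 15+13 = 28
ES_Data extraction = max(EF_Incubation=6, EF_Imaging=28) = 28; EF_Data extraction = 28+11 = 39
Expected project duration μ = 39 days. Critical path: Sample prep → Run assay → Imaging → Data extraction.

Variance along critical path = 2.778 + 1.000 + 2.778 + 2.778 = 9.333; σ = 3.055 days.
D = μ + z·σ = 39 + 2.326·3.055 = 46.1 days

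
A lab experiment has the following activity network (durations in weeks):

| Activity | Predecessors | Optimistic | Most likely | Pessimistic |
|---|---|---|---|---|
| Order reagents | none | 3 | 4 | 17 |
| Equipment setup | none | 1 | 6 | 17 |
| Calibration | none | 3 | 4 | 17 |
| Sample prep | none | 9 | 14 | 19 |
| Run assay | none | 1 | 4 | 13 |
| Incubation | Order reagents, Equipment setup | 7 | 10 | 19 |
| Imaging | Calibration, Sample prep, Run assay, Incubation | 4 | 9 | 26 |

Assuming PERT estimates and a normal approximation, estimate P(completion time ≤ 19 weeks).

te_Order reagents = (3 + 4·4 + 17)/6 = 36/6 = 6; σ²_Order reagents = ((17−3)/6)² = 5.444
te_Equipment setup = (1 + 4·6 + 17)/6 = 42/6 = 7; σ²_Equipment setup = ((17−1)/6)² = 7.111
te_Calibration = (3 + 4·4 + 17)/6 = 36/6 = 6; σ²_Calibration = ((17−3)/6)² = 5.444
te_Sample prep = (9 + 4·14 + 19)/6 = 84/6 = 14; σ²_Sample prep = ((19−9)/6)² = 2.778
te_Run assay = (1 + 4·4 + 13)/6 = 30/6 = 5; σ²_Run assay = ((13−1)/6)² = 4.000
te_Incubation = (7 + 4·10 + 19)/6 = 66/6 = 11; σ²_Incubation = ((19−7)/6)² = 4.000
te_Imaging = (4 + 4·9 + 26)/6 = 66/6 = 11; σ²_Imaging = ((26−4)/6)² = 13.444

Forward pass:
ES_Order reagents = 0; EF_Order reagents = 6
ES_Equipment setup = 0; EF_Equipment setup = 7
ES_Calibration = 0; EF_Calibration = 6
ES_Sample prep = 0; EF_Sample prep = 14
ES_Run assay = 0; EF_Run assay = 5
ES_Incubation = max(EF_Order reagents=6, EF_Equipment setup=7) = 7; EF_Incubation = 7+11 = 18
ES_Imaging = max(EF_Calibration=6, EF_Sample prep=14, EF_Run assay=5, EF_Incubation=18) = 18; EF_Imaging = 18+11 = 29
Expected project duration μ = 29 weeks. Critical path: Equipment setup → Incubation → Imaging.

Variance along critical path = 7.111 + 4.000 + 13.444 = 24.556; σ = √24.556 = 4.955 weeks.
Z = (19 − 29) / 4.955 = -2.018
P(T ≤ 19) = Φ(-2.018) ≈ 0.022

0.022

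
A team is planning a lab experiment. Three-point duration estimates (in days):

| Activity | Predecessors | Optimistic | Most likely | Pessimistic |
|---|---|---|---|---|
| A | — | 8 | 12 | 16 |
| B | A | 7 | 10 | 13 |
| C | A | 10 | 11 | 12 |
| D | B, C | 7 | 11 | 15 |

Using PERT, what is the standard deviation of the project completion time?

1.91 days

te_A = (8 + 4·12 + 16)/6 = 72/6 = 12; σ²_A = ((16−8)/6)² = 1.778
te_B = (7 + 4·10 + 13)/6 = 60/6 = 10; σ²_B = ((13−7)/6)² = 1.000
te_C = (10 + 4·11 + 12)/6 = 66/6 = 11; σ²_C = ((12−10)/6)² = 0.111
te_D = (7 + 4·11 + 15)/6 = 66/6 = 11; σ²_D = ((15−7)/6)² = 1.778

Forward pass:
ES_A = 0; EF_A = 12
ES_B = 12; EF_B = 12+10 = 22
ES_C = 12; EF_C = 12+11 = 23
ES_D = max(EF_B=22, EF_C=23) = 23; EF_D = 23+11 = 34
Expected project duration μ = 34 days. Critical path: A → C → D.

Variance along critical path = 1.778 + 0.111 + 1.778 = 3.667
σ = √3.667 = 1.915 days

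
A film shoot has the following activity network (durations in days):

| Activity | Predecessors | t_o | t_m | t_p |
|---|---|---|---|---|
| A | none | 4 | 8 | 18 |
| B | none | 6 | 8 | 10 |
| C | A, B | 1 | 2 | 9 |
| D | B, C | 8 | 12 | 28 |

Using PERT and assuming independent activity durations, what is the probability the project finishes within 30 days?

te_A = (4 + 4·8 + 18)/6 = 54/6 = 9; σ²_A = ((18−4)/6)² = 5.444
te_B = (6 + 4·8 + 10)/6 = 48/6 = 8; σ²_B = ((10−6)/6)² = 0.444
te_C = (1 + 4·2 + 9)/6 = 18/6 = 3; σ²_C = ((9−1)/6)² = 1.778
te_D = (8 + 4·12 + 28)/6 = 84/6 = 14; σ²_D = ((28−8)/6)² = 11.111

Forward pass:
ES_A = 0; EF_A = 9
ES_B = 0; EF_B = 8
ES_C = max(EF_A=9, EF_B=8) = 9; EF_C = 9+3 = 12
ES_D = max(EF_B=8, EF_C=12) = 12; EF_D = 12+14 = 26
Expected project duration μ = 26 days. Critical path: A → C → D.

Variance along critical path = 5.444 + 1.778 + 11.111 = 18.333; σ = √18.333 = 4.282 days.
Z = (30 − 26) / 4.282 = 0.934
P(T ≤ 30) = Φ(0.934) ≈ 0.825

0.825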